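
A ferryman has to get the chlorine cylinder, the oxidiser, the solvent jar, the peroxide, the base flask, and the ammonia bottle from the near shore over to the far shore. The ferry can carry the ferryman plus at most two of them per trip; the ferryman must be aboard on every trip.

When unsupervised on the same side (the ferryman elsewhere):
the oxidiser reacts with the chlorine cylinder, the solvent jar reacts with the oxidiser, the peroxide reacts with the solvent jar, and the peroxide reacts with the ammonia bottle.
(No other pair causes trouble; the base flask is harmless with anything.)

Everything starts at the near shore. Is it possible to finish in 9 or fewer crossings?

Yes — this plan uses 7 crossings (≤ 9):
1. Ferryman goes to the far shore with the oxidiser and the peroxide.  [the near shore: the ammonia bottle, the base flask, the chlorine cylinder, the solvent jar | the far shore: the oxidiser, the peroxide]
2. Ferryman goes back to the near shore alone.  [the near shore: the ammonia bottle, the base flask, the chlorine cylinder, the solvent jar | the far shore: the oxidiser, the peroxide]
3. Ferryman goes to the far shore with the chlorine cylinder and the solvent jar.  [the near shore: the ammonia bottle, the base flask | the far shore: the chlorine cylinder, the oxidiser, the peroxide, the solvent jar]
4. Ferryman goes back to the near shore with the oxidiser and the peroxide.  [the near shore: the ammonia bottle, the base flask, the oxidiser, the peroxide | the far shore: the chlorine cylinder, the solvent jar]
5. Ferryman goes to the far shore with the ammonia bottle and the base flask.  [the near shore: the oxidiser, the peroxide | the far shore: the ammonia bottle, the base flask, the chlorine cylinder, the solvent jar]
6. Ferryman goes back to the near shore alone.  [the near shore: the oxidiser, the peroxide | the far shore: the ammonia bottle, the base flask, the chlorine cylinder, the solvent jar]
7. Ferryman goes to the far shore with the oxidiser and the peroxide.  [the near shore: — | the far shore: the ammonia bottle, the base flask, the chlorine cylinder, the oxidiser, the peroxide, the solvent jar]

Yes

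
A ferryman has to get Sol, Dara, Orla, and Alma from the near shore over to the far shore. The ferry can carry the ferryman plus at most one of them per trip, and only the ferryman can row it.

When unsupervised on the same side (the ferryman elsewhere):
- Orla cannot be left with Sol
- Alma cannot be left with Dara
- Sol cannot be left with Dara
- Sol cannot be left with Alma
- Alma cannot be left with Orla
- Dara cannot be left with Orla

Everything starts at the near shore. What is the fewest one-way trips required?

Whatever the first load, the items left behind include a forbidden pair without the ferryman. No opening move is safe, so no plan exists.

impossible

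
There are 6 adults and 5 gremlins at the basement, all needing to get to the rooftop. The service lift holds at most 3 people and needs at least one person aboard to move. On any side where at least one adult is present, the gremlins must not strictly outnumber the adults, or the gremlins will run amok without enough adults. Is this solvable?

Yes

1. 3 gremlins → the rooftop.  (the basement: 6A 2G; the rooftop: 0A 3G)
2. 1 gremlin ← the basement.  (the basement: 6A 3G; the rooftop: 0A 2G)
3. 3 adults → the rooftop.  (the basement: 3A 3G; the rooftop: 3A 2G)
4. 1 adult ← the basement.  (the basement: 4A 3G; the rooftop: 2A 2G)
5. 2 adults and 1 gremlin → the rooftop.  (the basement: 2A 2G; the rooftop: 4A 3G)
6. 1 adult ← the basement.  (the basement: 3A 2G; the rooftop: 3A 3G)
7. 2 adults and 1 gremlin → the rooftop.  (the basement: 1A 1G; the rooftop: 5A 4G)
8. 1 adult ← the basement.  (the basement: 2A 1G; the rooftop: 4A 4G)
9. 2 adults and 1 gremlin → the rooftop.  (the basement: 0A 0G; the rooftop: 6A 5G)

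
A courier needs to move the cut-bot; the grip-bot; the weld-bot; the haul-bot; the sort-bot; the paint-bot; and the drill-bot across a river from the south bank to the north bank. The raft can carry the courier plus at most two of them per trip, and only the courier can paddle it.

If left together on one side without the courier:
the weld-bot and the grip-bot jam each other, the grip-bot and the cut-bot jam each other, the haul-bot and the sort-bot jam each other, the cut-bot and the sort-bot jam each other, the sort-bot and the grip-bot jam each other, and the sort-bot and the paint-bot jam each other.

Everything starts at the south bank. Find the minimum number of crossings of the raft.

11

Counting alone: the courier can take at most 2 across per trip to the north bank, so moving all 7 needs at least 4 loaded trips out, with a return between consecutive ones — at least 7 crossings.
The safety rule pushes this higher. Following every safe sequence of crossings, the most of the 7 that can be at the north bank as the raft arrives there on crossings 7, 9 is 5, 6 respectively — never all 7.
So no plan with fewer than 11 crossings exists, and this one achieves 11:
1. Courier goes to the north bank with the grip-bot and the sort-bot.
2. Courier goes back to the south bank with the grip-bot.
3. Courier goes to the north bank with the cut-bot and the weld-bot.
4. Courier goes back to the south bank with the cut-bot.
5. Courier goes to the north bank with the cut-bot and the haul-bot.
6. Courier goes back to the south bank with the sort-bot.
7. Courier goes to the north bank with the grip-bot and the paint-bot.
8. Courier goes back to the south bank with the grip-bot.
9. Courier goes to the north bank with the drill-bot and the grip-bot.
10. Courier goes back to the south bank with the grip-bot.
11. Courier goes to the north bank with the grip-bot and the sort-bot.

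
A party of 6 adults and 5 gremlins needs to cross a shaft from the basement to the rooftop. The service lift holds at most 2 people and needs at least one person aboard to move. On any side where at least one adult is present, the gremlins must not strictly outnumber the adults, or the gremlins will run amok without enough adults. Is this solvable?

1. 2 gremlins → the rooftop.  (the basement: 6A 3G; the rooftop: 0A 2G)
2. 1 gremlin ← the basement.  (the basement: 6A 4G; the rooftop: 0A 1G)
3. 2 gremlins → the rooftop.  (the basement: 6A 2G; the rooftop: 0A 3G)
4. 1 gremlin ← the basement.  (the basement: 6A 3G; the rooftop: 0A 2G)
5. 2 adults → the rooftop.  (the basement: 4A 3G; the rooftop: 2A 2G)
6. 1 gremlin ← the basement.  (the basement: 4A 4G; the rooftop: 2A 1G)
7. 1 adult and 1 gremlin → the rooftop.  (the basement: 3A 3G; the rooftop: 3A 2G)
8. 1 adult ← the basement.  (the basement: 4A 3G; the rooftop: 2A 2G)
9. 1 adult and 1 gremlin → the rooftop.  (the basement: 3A 2G; the rooftop: 3A 3G)
10. 1 gremlin ← the basement.  (the basement: 3A 3G; the rooftop: 3A 2G)
11. 1 adult and 1 gremlin → the rooftop.  (the basement: 2A 2G; the rooftop: 4A 3G)
12. 1 adult ← the basement.  (the basement: 3A 2G; the rooftop: 3A 3G)
13. 1 adult and 1 gremlin → the rooftop.  (the basement: 2A 1G; the rooftop: 4A 4G)
14. 1 gremlin ← the basement.  (the basement: 2A 2G; the rooftop: 4A 3G)
15. 1 adult and 1 gremlin → the rooftop.  (the basement: 1A 1G; the rooftop: 5A 4G)
16. 1 adult ← the basement.  (the basement: 2A 1G; the rooftop: 4A 4G)
17. 1 adult and 1 gremlin → the rooftop.  (the basement: 1A 0G; the rooftop: 5A 5G)
18. 1 gremlin ← the basement.  (the basement: 1A 1G; the rooftop: 5A 4G)
19. 1 adult and 1 gremlin → the rooftop.  (the basement: 0A 0G; the rooftop: 6A 5G)

Yes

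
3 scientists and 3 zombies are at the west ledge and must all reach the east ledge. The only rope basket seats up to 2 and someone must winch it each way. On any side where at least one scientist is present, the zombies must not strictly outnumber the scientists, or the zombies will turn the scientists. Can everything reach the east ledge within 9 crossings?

No

Counting alone: each trip to the east ledge takes at most 2 across and each return brings at least 1 back, so after t trips out (and t−1 returns) at most 2t − (t−1) of the 6 are across; that first reaches 6 at t = 5, so at least 9 crossings are needed.
The safety rule pushes this higher. Following every safe sequence of crossings, the most of the 6 that can be at the east ledge as the rope basket arrives there on crossing 9 is 5 — never all 6.
So the move cannot be finished within 9 crossings. (The shortest complete plan takes 11:)
1. 2 zombies → the east ledge.  (the west ledge: 3S 1Z; the east ledge: 0S 2Z)
2. 1 zombie ← the west ledge.  (the west ledge: 3S 2Z; the east ledge: 0S 1Z)
3. 2 zombies → the east ledge.  (the west ledge: 3S 0Z; the east ledge: 0S 3Z)
4. 1 zombie ← the west ledge.  (the west ledge: 3S 1Z; the east ledge: 0S 2Z)
5. 2 scientists → the east ledge.  (the west ledge: 1S 1Z; the east ledge: 2S 2Z)
6. 1 scientist and 1 zombie ← the west ledge.  (the west ledge: 2S 2Z; the east ledge: 1S 1Z)
7. 2 scientists → the east ledge.  (the west ledge: 0S 2Z; the east ledge: 3S 1Z)
8. 1 zombie ← the west ledge.  (the west ledge: 0S 3Z; the east ledge: 3S 0Z)
9. 2 zombies → the east ledge.  (the west ledge: 0S 1Z; the east ledge: 3S 2Z)
10. 1 zombie ← the west ledge.  (the west ledge: 0S 2Z; the east ledge: 3S 1Z)
11. 2 zombies → the east ledge.  (the west ledge: 0S 0Z; the east ledge: 3S 3Z)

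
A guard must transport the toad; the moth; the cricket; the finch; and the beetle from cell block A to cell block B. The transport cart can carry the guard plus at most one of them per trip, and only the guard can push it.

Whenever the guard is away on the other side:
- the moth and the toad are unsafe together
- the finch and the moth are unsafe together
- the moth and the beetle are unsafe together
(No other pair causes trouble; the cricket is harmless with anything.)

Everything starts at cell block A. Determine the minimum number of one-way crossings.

Following every safe sequence of crossings from the start, the most of the 5 that can be at cell block B as the transport cart arrives there on crossings 1, 3, 5 is 1, 2, 3 respectively; the best ever achieved is 3 of 5.
From crossing 7 on, no configuration arises that was not already reachable earlier: only 18 distinct safe configurations (who is on which side, and where the transport cart is) can ever be reached, none of them has everyone across, and every continuation just revisits them. So no valid plan exists.

impossible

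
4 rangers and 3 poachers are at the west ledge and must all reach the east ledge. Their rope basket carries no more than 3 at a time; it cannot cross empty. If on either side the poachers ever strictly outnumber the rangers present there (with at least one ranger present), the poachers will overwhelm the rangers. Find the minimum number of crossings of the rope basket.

5

Counting alone: each trip to the east ledge takes at most 3 across and each return brings at least 1 back, so after t trips out (and t−1 returns) at most 3t − (t−1) of the 7 are across; that first reaches 7 at t = 3, so at least 5 crossings are needed.
The plan below uses exactly 5 crossings, so it is optimal:
1. 3 poachers → the east ledge.  (the west ledge: 4R 0P; the east ledge: 0R 3P)
2. 1 poacher ← the west ledge.  (the west ledge: 4R 1P; the east ledge: 0R 2P)
3. 3 rangers → the east ledge.  (the west ledge: 1R 1P; the east ledge: 3R 2P)
4. 1 ranger ← the west ledge.  (the west ledge: 2R 1P; the east ledge: 2R 2P)
5. 2 rangers and 1 poacher → the east ledge.  (the west ledge: 0R 0P; the east ledge: 4R 3P)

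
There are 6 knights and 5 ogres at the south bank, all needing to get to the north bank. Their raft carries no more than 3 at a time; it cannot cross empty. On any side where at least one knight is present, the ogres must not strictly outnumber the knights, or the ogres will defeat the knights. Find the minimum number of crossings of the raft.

Counting alone: each trip to the north bank takes at most 3 across and each return brings at least 1 back, so after t trips out (and t−1 returns) at most 3t − (t−1) of the 11 are across; that first reaches 11 at t = 5, so at least 9 crossings are needed.
The plan below uses exactly 9 crossings, so it is optimal:
1. 3 ogres → the north bank.  (the south bank: 6K 2O; the north bank: 0K 3O)
2. 1 ogre ← the south bank.  (the south bank: 6K 3O; the north bank: 0K 2O)
3. 3 knights → the north bank.  (the south bank: 3K 3O; the north bank: 3K 2O)
4. 1 knight ← the south bank.  (the south bank: 4K 3O; the north bank: 2K 2O)
5. 2 knights and 1 ogre → the north bank.  (the south bank: 2K 2O; the north bank: 4K 3O)
6. 1 knight ← the south bank.  (the south bank: 3K 2O; the north bank: 3K 3O)
7. 2 knights and 1 ogre → the north bank.  (the south bank: 1K 1O; the north bank: 5K 4O)
8. 1 knight ← the south bank.  (the south bank: 2K 1O; the north bank: 4K 4O)
9. 2 knights and 1 ogre → the north bank.  (the south bank: 0K 0O; the north bank: 6K 5O)

9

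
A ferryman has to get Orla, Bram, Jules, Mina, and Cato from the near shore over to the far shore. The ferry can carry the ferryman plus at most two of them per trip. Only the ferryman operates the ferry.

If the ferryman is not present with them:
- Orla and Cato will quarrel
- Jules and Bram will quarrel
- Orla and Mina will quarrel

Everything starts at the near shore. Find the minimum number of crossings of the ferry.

Counting alone: the ferryman can take at most 2 across per trip to the far shore, so moving all 5 needs at least 3 loaded trips out, with a return between consecutive ones — at least 5 crossings.
The plan below uses exactly 5 crossings, so it is optimal:
1. Ferryman goes to the far shore with Bram and Orla.
2. Ferryman goes back to the near shore alone.
3. Ferryman goes to the far shore with Cato and Mina.
4. Ferryman goes back to the near shore with Orla.
5. Ferryman goes to the far shore with Jules and Orla.

5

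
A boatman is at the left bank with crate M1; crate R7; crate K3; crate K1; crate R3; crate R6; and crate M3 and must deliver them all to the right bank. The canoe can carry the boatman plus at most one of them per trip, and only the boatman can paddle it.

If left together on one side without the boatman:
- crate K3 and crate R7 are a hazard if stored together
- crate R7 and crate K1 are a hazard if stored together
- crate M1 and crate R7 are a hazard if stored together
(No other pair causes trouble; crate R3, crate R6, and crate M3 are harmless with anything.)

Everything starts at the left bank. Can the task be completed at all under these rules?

Following every safe sequence of crossings from the start, the most of the 7 that can be at the right bank as the canoe arrives there on crossings 1, 3, 5, 7, 9 is 1, 2, 3, 4, 5 respectively; the best ever achieved is 5 of 7.
From crossing 11 on, no configuration arises that was not already reachable earlier: only 72 distinct safe configurations (who is on which side, and where the canoe is) can ever be reached, none of them has everyone across, and every continuation just revisits them. So no valid plan exists.

No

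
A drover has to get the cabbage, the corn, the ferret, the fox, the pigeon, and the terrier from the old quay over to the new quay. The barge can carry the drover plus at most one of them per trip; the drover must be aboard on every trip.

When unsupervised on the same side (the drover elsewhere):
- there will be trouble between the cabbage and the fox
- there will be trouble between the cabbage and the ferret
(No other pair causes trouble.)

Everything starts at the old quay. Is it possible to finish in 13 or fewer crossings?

Yes

Yes — this plan uses 13 crossings (≤ 13):
1. Drover goes to the new quay with the cabbage.
2. Drover goes back to the old quay alone.
3. Drover goes to the new quay with the corn.
4. Drover goes back to the old quay alone.
5. Drover goes to the new quay with the ferret.
6. Drover goes back to the old quay with the cabbage.
7. Drover goes to the new quay with the fox.
8. Drover goes back to the old quay alone.
9. Drover goes to the new quay with the pigeon.
10. Drover goes back to the old quay alone.
11. Drover goes to the new quay with the terrier.
12. Drover goes back to the old quay alone.
13. Drover goes to the new quay with the cabbage.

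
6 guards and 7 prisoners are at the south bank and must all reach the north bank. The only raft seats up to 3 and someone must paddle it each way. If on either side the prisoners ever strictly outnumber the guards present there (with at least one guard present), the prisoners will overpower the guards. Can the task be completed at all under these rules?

No

The prisoners already outnumber the guards at the south bank before anyone moves, so the starting position itself is disallowed.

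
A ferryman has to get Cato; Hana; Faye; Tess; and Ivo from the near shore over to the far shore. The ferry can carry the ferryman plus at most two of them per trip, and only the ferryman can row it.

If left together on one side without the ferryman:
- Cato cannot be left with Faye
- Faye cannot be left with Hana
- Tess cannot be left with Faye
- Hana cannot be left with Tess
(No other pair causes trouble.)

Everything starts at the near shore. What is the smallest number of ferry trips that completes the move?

Counting alone: the ferryman can take at most 2 across per trip to the far shore, so moving all 5 needs at least 3 loaded trips out, with a return between consecutive ones — at least 5 crossings.
The safety rule pushes this higher. Following every safe sequence of crossings, the most of the 5 that can be at the far shore as the ferry arrives there on crossing 5 is 4 — never all 5.
So no plan with fewer than 7 crossings exists, and this one achieves 7:
1. Ferryman goes to the far shore with Faye and Hana.
2. Ferryman goes back to the near shore with Hana.
3. Ferryman goes to the far shore with Cato and Hana.
4. Ferryman goes back to the near shore with Faye.
5. Ferryman goes to the far shore with Faye and Ivo.
6. Ferryman goes back to the near shore with Faye.
7. Ferryman goes to the far shore with Faye and Tess.

7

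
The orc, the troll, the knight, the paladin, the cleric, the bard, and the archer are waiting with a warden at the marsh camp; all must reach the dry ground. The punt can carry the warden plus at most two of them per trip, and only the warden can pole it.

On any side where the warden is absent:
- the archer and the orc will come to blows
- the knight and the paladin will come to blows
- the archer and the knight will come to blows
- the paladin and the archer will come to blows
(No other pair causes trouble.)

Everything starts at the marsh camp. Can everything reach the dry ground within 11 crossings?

Yes

Yes — this plan uses 11 crossings (≤ 11):
1. Warden goes to the dry ground with the archer and the knight.
2. Warden goes back to the marsh camp with the knight.
3. Warden goes to the dry ground with the knight and the orc.
4. Warden goes back to the marsh camp with the archer.
5. Warden goes to the dry ground with the paladin and the troll.
6. Warden goes back to the marsh camp with the knight.
7. Warden goes to the dry ground with the cleric and the knight.
8. Warden goes back to the marsh camp with the knight.
9. Warden goes to the dry ground with the bard and the knight.
10. Warden goes back to the marsh camp with the knight.
11. Warden goes to the dry ground with the archer and the knight.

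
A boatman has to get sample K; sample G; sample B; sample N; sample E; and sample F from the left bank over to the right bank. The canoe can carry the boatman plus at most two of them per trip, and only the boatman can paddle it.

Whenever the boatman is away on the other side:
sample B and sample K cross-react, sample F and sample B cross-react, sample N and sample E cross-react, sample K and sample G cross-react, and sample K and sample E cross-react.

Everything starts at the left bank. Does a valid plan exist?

Whatever the first load, the items left behind include a forbidden pair without the boatman. No opening move is safe, so no plan exists.

No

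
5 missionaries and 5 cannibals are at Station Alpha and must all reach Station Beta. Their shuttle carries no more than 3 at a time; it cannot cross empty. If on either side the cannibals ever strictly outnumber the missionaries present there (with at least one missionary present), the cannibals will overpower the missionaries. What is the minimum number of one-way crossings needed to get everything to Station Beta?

Counting alone: each trip to Station Beta takes at most 3 across and each return brings at least 1 back, so after t trips out (and t−1 returns) at most 3t − (t−1) of the 10 are across; that first reaches 10 at t = 5, so at least 9 crossings are needed.
The safety rule pushes this higher. Following every safe sequence of crossings, the most of the 10 that can be at Station Beta as the shuttle arrives there on crossing 9 is 9 — never all 10.
So no plan with fewer than 11 crossings exists, and this one achieves 11:
1. 2 cannibals → Station Beta.  (Station Alpha: 5M 3C; Station Beta: 0M 2C)
2. 1 cannibal ← Station Alpha.  (Station Alpha: 5M 4C; Station Beta: 0M 1C)
3. 3 cannibals → Station Beta.  (Station Alpha: 5M 1C; Station Beta: 0M 4C)
4. 1 cannibal ← Station Alpha.  (Station Alpha: 5M 2C; Station Beta: 0M 3C)
5. 3 missionaries → Station Beta.  (Station Alpha: 2M 2C; Station Beta: 3M 3C)
6. 1 missionary and 1 cannibal ← Station Alpha.  (Station Alpha: 3M 3C; Station Beta: 2M 2C)
7. 3 missionaries → Station Beta.  (Station Alpha: 0M 3C; Station Beta: 5M 2C)
8. 1 cannibal ← Station Alpha.  (Station Alpha: 0M 4C; Station Beta: 5M 1C)
9. 2 cannibals → Station Beta.  (Station Alpha: 0M 2C; Station Beta: 5M 3C)
10. 1 cannibal ← Station Alpha.  (Station Alpha: 0M 3C; Station Beta: 5M 2C)
11. 3 cannibals → Station Beta.  (Station Alpha: 0M 0C; Station Beta: 5M 5C)

11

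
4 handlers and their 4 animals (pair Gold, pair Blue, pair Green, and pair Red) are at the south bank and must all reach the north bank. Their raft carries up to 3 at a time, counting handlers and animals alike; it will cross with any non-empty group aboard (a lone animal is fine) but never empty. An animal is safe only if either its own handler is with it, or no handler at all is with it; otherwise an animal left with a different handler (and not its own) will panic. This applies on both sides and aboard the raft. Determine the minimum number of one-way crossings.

9

Counting alone: each trip to the north bank takes at most 3 across and each return brings at least 1 back, so after t trips out (and t−1 returns) at most 3t − (t−1) of the 8 are across; that first reaches 8 at t = 4, so at least 7 crossings are needed.
The safety rule pushes this higher. Following every safe sequence of crossings, the most of the 8 that can be at the north bank as the raft arrives there on crossing 7 is 7 — never all 8.
So no plan with fewer than 9 crossings exists, and this one achieves 9:
1. animal Gold and handler Gold cross → the north bank.
2. handler Gold crosses ← the south bank.
3. animal Blue, handler Blue, and handler Gold cross → the north bank.
4. animal Gold and handler Gold cross ← the south bank.
5. handler Gold, handler Green, and handler Red cross → the north bank.
6. animal Blue crosses ← the south bank.
7. animal Blue and animal Gold cross → the north bank.
8. animal Gold crosses ← the south bank.
9. animal Gold, animal Green, and animal Red cross → the north bank.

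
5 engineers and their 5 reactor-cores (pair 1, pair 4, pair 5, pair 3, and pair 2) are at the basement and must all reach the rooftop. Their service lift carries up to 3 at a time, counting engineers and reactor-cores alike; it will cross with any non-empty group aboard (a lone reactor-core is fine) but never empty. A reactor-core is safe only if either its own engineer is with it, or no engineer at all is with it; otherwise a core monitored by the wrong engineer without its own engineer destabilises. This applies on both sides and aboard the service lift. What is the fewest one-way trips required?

11

Counting alone: each trip to the rooftop takes at most 3 across and each return brings at least 1 back, so after t trips out (and t−1 returns) at most 3t − (t−1) of the 10 are across; that first reaches 10 at t = 5, so at least 9 crossings are needed.
The safety rule pushes this higher. Following every safe sequence of crossings, the most of the 10 that can be at the rooftop as the service lift arrives there on crossing 9 is 9 — never all 10.
So no plan with fewer than 11 crossings exists, and this one achieves 11:
1. engineer 1 and reactor-core 1 cross → the rooftop.
2. engineer 1 crosses ← the basement.
3. reactor-core 3, reactor-core 4, and reactor-core 5 cross → the rooftop.
4. reactor-core 1 crosses ← the basement.
5. engineer 3, engineer 4, and engineer 5 cross → the rooftop.
6. engineer 4 and reactor-core 4 cross ← the basement.
7. engineer 1, engineer 2, and engineer 4 cross → the rooftop.
8. reactor-core 5 crosses ← the basement.
9. reactor-core 1 and reactor-core 4 cross → the rooftop.
10. reactor-core 1 crosses ← the basement.
11. reactor-core 1, reactor-core 2, and reactor-core 5 cross → the rooftop.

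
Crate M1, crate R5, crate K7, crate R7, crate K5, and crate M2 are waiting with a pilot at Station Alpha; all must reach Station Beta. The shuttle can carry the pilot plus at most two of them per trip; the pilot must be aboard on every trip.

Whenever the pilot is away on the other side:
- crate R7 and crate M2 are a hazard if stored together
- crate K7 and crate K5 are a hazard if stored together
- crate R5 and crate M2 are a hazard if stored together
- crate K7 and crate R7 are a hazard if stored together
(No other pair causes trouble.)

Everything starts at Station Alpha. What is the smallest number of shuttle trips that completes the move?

Counting alone: the pilot can take at most 2 across per trip to Station Beta, so moving all 6 needs at least 3 loaded trips out, with a return between consecutive ones — at least 5 crossings.
The safety rule pushes this higher. Following every safe sequence of crossings, the most of the 6 that can be at Station Beta as the shuttle arrives there on crossing 5 is 5 — never all 6.
So no plan with fewer than 7 crossings exists, and this one achieves 7:
1. Pilot goes to Station Beta with crate K7 and crate M2.
2. Pilot goes back to Station Alpha alone.
3. Pilot goes to Station Beta with crate M1 and crate R5.
4. Pilot goes back to Station Alpha with crate M2.
5. Pilot goes to Station Beta with crate K5 and crate R7.
6. Pilot goes back to Station Alpha with crate K7.
7. Pilot goes to Station Beta with crate K7 and crate M2.

7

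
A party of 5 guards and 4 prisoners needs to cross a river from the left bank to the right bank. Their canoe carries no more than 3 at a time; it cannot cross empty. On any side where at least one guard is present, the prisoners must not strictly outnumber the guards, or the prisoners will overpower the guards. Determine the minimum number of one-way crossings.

7

Counting alone: each trip to the right bank takes at most 3 across and each return brings at least 1 back, so after t trips out (and t−1 returns) at most 3t − (t−1) of the 9 are across; that first reaches 9 at t = 4, so at least 7 crossings are needed.
The plan below uses exactly 7 crossings, so it is optimal:
1. 3 prisoners → the right bank.  (the left bank: 5G 1P; the right bank: 0G 3P)
2. 1 prisoner ← the left bank.  (the left bank: 5G 2P; the right bank: 0G 2P)
3. 3 guards → the right bank.  (the left bank: 2G 2P; the right bank: 3G 2P)
4. 1 guard ← the left bank.  (the left bank: 3G 2P; the right bank: 2G 2P)
5. 2 guards and 1 prisoner → the right bank.  (the left bank: 1G 1P; the right bank: 4G 3P)
6. 1 guard ← the left bank.  (the left bank: 2G 1P; the right bank: 3G 3P)
7. 2 guards and 1 prisoner → the right bank.  (the left bank: 0G 0P; the right bank: 5G 4P)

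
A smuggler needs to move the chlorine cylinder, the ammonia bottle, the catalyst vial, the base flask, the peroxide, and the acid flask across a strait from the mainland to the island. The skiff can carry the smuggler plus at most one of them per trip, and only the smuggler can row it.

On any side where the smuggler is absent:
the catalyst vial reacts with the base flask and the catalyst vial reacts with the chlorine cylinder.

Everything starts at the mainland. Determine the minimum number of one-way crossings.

13

Counting alone: the smuggler can take at most 1 across per trip to the island, so moving all 6 needs at least 6 loaded trips out, with a return between consecutive ones — at least 11 crossings.
The safety rule pushes this higher. Following every safe sequence of crossings, the most of the 6 that can be at the island as the skiff arrives there on crossing 11 is 5 — never all 6.
So no plan with fewer than 13 crossings exists, and this one achieves 13:
1. Smuggler goes to the island with the catalyst vial.
2. Smuggler goes back to the mainland alone.
3. Smuggler goes to the island with the chlorine cylinder.
4. Smuggler goes back to the mainland with the catalyst vial.
5. Smuggler goes to the island with the base flask.
6. Smuggler goes back to the mainland alone.
7. Smuggler goes to the island with the ammonia bottle.
8. Smuggler goes back to the mainland alone.
9. Smuggler goes to the island with the peroxide.
10. Smuggler goes back to the mainland alone.
11. Smuggler goes to the island with the acid flask.
12. Smuggler goes back to the mainland alone.
13. Smuggler goes to the island with the catalyst vial.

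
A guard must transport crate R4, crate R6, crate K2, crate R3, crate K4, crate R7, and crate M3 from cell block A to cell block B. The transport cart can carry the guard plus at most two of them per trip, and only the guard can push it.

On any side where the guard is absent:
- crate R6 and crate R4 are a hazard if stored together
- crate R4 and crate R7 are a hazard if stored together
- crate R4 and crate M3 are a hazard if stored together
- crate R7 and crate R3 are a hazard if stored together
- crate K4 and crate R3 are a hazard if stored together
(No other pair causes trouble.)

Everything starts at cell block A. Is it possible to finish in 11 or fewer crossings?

Yes

Yes — this plan uses 9 crossings (≤ 11):
1. Guard goes to cell block B with crate R3 and crate R4.
2. Guard goes back to cell block A alone.
3. Guard goes to cell block B with crate R6.
4. Guard goes back to cell block A with crate R4.
5. Guard goes to cell block B with crate M3 and crate R7.
6. Guard goes back to cell block A with crate R3.
7. Guard goes to cell block B with crate K2 and crate K4.
8. Guard goes back to cell block A alone.
9. Guard goes to cell block B with crate R3 and crate R4.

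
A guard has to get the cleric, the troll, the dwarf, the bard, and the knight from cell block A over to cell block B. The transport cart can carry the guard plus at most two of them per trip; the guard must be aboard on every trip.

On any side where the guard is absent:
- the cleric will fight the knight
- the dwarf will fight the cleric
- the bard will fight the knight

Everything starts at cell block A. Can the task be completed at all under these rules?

1. Guard goes to cell block B with the bard and the cleric.  [cell block A: the dwarf, the knight, the troll | cell block B: the bard, the cleric]
2. Guard goes back to cell block A alone.  [cell block A: the dwarf, the knight, the troll | cell block B: the bard, the cleric]
3. Guard goes to cell block B with the troll.  [cell block A: the dwarf, the knight | cell block B: the bard, the cleric, the troll]
4. Guard goes back to cell block A alone.  [cell block A: the dwarf, the knight | cell block B: the bard, the cleric, the troll]
5. Guard goes to cell block B with the dwarf and the knight.  [cell block A: — | cell block B: the bard, the cleric, the dwarf, the knight, the troll]

Yes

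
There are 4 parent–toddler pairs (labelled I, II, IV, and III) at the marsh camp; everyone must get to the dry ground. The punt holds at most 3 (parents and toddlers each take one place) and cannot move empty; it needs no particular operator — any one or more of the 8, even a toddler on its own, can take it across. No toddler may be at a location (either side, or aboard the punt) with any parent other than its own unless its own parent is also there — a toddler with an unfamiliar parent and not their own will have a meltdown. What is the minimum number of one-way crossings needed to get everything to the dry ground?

9

Counting alone: each trip to the dry ground takes at most 3 across and each return brings at least 1 back, so after t trips out (and t−1 returns) at most 3t − (t−1) of the 8 are across; that first reaches 8 at t = 4, so at least 7 crossings are needed.
The safety rule pushes this higher. Following every safe sequence of crossings, the most of the 8 that can be at the dry ground as the punt arrives there on crossing 7 is 7 — never all 8.
So no plan with fewer than 9 crossings exists, and this one achieves 9:
1. parent I and toddler I cross → the dry ground.
2. parent I crosses ← the marsh camp.
3. parent I, parent II, and toddler II cross → the dry ground.
4. parent I and toddler I cross ← the marsh camp.
5. parent I, parent III, and parent IV cross → the dry ground.
6. toddler II crosses ← the marsh camp.
7. toddler I and toddler II cross → the dry ground.
8. toddler I crosses ← the marsh camp.
9. toddler I, toddler III, and toddler IV cross → the dry ground.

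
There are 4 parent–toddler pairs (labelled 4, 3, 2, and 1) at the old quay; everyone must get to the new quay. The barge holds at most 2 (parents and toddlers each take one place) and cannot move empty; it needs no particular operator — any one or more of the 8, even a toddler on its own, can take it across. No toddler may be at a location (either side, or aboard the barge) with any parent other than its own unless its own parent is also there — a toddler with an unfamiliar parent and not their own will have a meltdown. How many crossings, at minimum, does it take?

Following every safe sequence of crossings from the start, the most of the 8 that can be at the new quay as the barge arrives there on crossings 1, 3, 5 is 2, 3, 4 respectively; the best ever achieved is 4 of 8.
From crossing 7 on, no configuration arises that was not already reachable earlier: only 44 distinct safe configurations (who is on which side, and where the barge is) can ever be reached, none of them has everyone across, and every continuation just revisits them. So no valid plan exists.

impossible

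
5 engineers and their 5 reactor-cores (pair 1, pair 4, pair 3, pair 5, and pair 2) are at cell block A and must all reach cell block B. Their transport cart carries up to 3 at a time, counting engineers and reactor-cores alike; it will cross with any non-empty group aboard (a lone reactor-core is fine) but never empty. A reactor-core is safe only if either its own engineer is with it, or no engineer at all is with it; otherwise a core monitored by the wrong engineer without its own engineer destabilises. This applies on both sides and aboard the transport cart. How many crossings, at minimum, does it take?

Counting alone: each trip to cell block B takes at most 3 across and each return brings at least 1 back, so after t trips out (and t−1 returns) at most 3t − (t−1) of the 10 are across; that first reaches 10 at t = 5, so at least 9 crossings are needed.
The safety rule pushes this higher. Following every safe sequence of crossings, the most of the 10 that can be at cell block B as the transport cart arrives there on crossing 9 is 9 — never all 10.
So no plan with fewer than 11 crossings exists, and this one achieves 11:
1. engineer 1 and reactor-core 1 cross → cell block B.
2. engineer 1 crosses ← cell block A.
3. reactor-core 3, reactor-core 4, and reactor-core 5 cross → cell block B.
4. reactor-core 1 crosses ← cell block A.
5. engineer 3, engineer 4, and engineer 5 cross → cell block B.
6. engineer 4 and reactor-core 4 cross ← cell block A.
7. engineer 1, engineer 2, and engineer 4 cross → cell block B.
8. reactor-core 3 crosses ← cell block A.
9. reactor-core 1 and reactor-core 4 cross → cell block B.
10. reactor-core 1 crosses ← cell block A.
11. reactor-core 1, reactor-core 2, and reactor-core 3 cross → cell block B.

11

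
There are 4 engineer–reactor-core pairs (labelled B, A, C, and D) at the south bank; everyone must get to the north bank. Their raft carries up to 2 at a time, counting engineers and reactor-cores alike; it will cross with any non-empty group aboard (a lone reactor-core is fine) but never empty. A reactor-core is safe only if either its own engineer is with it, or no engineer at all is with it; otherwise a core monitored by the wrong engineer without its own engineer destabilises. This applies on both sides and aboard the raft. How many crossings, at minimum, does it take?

impossible

Following every safe sequence of crossings from the start, the most of the 8 that can be at the north bank as the raft arrives there on crossings 1, 3, 5 is 2, 3, 4 respectively; the best ever achieved is 4 of 8.
From crossing 7 on, no configuration arises that was not already reachable earlier: only 44 distinct safe configurations (who is on which side, and where the raft is) can ever be reached, none of them has everyone across, and every continuation just revisits them. So no valid plan exists.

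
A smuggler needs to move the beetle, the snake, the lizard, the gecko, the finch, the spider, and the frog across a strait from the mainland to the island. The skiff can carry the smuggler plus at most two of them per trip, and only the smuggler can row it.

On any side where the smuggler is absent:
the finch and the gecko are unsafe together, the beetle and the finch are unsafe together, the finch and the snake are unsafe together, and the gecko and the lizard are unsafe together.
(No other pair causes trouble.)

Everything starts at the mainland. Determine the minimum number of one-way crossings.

7

Counting alone: the smuggler can take at most 2 across per trip to the island, so moving all 7 needs at least 4 loaded trips out, with a return between consecutive ones — at least 7 crossings.
The plan below uses exactly 7 crossings, so it is optimal:
1. Smuggler goes to the island with the finch and the lizard.  [the mainland: the beetle, the frog, the gecko, the snake, the spider | the island: the finch, the lizard]
2. Smuggler goes back to the mainland alone.  [the mainland: the beetle, the frog, the gecko, the snake, the spider | the island: the finch, the lizard]
3. Smuggler goes to the island with the frog and the spider.  [the mainland: the beetle, the gecko, the snake | the island: the finch, the frog, the lizard, the spider]
4. Smuggler goes back to the mainland alone.  [the mainland: the beetle, the gecko, the snake | the island: the finch, the frog, the lizard, the spider]
5. Smuggler goes to the island with the beetle and the snake.  [the mainland: the gecko | the island: the beetle, the finch, the frog, the lizard, the snake, the spider]
6. Smuggler goes back to the mainland with the finch.  [the mainland: the finch, the gecko | the island: the beetle, the frog, the lizard, the snake, the spider]
7. Smuggler goes to the island with the finch and the gecko.  [the mainland: — | the island: the beetle, the finch, the frog, the gecko, the lizard, the snake, the spider]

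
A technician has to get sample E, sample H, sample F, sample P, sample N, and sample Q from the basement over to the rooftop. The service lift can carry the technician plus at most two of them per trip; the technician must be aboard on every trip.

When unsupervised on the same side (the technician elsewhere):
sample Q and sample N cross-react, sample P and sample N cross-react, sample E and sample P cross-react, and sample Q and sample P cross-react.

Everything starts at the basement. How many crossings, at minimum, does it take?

9

Counting alone: the technician can take at most 2 across per trip to the rooftop, so moving all 6 needs at least 3 loaded trips out, with a return between consecutive ones — at least 5 crossings.
The safety rule pushes this higher. Following every safe sequence of crossings, the most of the 6 that can be at the rooftop as the service lift arrives there on crossings 5, 7 is 4, 5 respectively — never all 6.
So no plan with fewer than 9 crossings exists, and this one achieves 9:
1. Technician goes to the rooftop with sample N and sample P.  [the basement: sample E, sample F, sample H, sample Q | the rooftop: sample N, sample P]
2. Technician goes back to the basement with sample P.  [the basement: sample E, sample F, sample H, sample P, sample Q | the rooftop: sample N]
3. Technician goes to the rooftop with sample E and sample P.  [the basement: sample F, sample H, sample Q | the rooftop: sample E, sample N, sample P]
4. Technician goes back to the basement with sample P.  [the basement: sample F, sample H, sample P, sample Q | the rooftop: sample E, sample N]
5. Technician goes to the rooftop with sample H and sample P.  [the basement: sample F, sample Q | the rooftop: sample E, sample H, sample N, sample P]
6. Technician goes back to the basement with sample P.  [the basement: sample F, sample P, sample Q | the rooftop: sample E, sample H, sample N]
7. Technician goes to the rooftop with sample F and sample P.  [the basement: sample Q | the rooftop: sample E, sample F, sample H, sample N, sample P]
8. Technician goes back to the basement with sample P.  [the basement: sample P, sample Q | the rooftop: sample E, sample F, sample H, sample N]
9. Technician goes to the rooftop with sample P and sample Q.  [the basement: — | the rooftop: sample E, sample F, sample H, sample N, sample P, sample Q]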